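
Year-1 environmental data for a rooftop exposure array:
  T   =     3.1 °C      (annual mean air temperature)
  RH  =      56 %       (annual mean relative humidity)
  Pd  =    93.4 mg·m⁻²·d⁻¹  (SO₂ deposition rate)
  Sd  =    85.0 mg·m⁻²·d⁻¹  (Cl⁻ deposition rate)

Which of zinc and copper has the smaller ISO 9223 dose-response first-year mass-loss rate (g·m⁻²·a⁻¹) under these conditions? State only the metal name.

zinc: f(T) = +0.038·(T−10) [T≤10 °C] = -0.2622
  SO₂ term: 0.0129·93.4^0.44·exp(0.046·56-0.2622) = 0.9603
  Sd branch = 0.0175·Sd^0.57·e^(0.008·RH+0.085·T) = 0.4485 μm/a
  r_corr = 0.9603 + 0.4485 = 1.409 μm/a
  mass loss = 1.409 μm/a × 7.14 g/cm³ = 10.06 g·m⁻²·a⁻¹
copper: temperature factor f = +0.126·(-6.9) = -0.8694
  Pd branch = 0.0053·Pd^0.26·e^(0.059·RH+f) = 0.1967 μm/a
  Sd branch = 0.01025·Sd^0.27·e^(0.036·RH+0.049·T) = 0.2973 μm/a
  r_corr = 0.1967 + 0.2973 = 0.494 μm/a
  mass loss = 0.494 μm/a × 8.96 g/cm³ = 4.426 g·m⁻²·a⁻¹
Ordering by g·m⁻²·a⁻¹: zinc (10.1) > copper (4.43)

copper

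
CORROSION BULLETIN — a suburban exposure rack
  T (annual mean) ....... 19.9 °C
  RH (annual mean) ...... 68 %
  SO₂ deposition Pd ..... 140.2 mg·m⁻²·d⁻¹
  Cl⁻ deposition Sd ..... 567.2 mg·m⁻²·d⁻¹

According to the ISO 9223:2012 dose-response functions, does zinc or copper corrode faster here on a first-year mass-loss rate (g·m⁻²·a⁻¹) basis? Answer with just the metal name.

zinc: f(T) = -0.071·(T−10) [T>10 °C] = -0.7029
  Pd branch = 0.0129·Pd^0.44·e^(0.046·RH+f) = 1.283 μm/a
  Sd branch = 0.0175·Sd^0.57·e^(0.008·RH+0.085·T) = 6.075 μm/a
  sum: 1.283 + 6.075 → r_corr = 7.358 μm/a
  mass loss = 7.358 μm/a × 7.14 g/cm³ = 52.54 g·m⁻²·a⁻¹
copper: f(T) = -0.080·(T−10) [T>10 °C] = -0.7920
  Pd branch = 0.0053·Pd^0.26·e^(0.059·RH+f) = 0.4796 μm/a
  Sd branch = 0.01025·Sd^0.27·e^(0.036·RH+0.049·T) = 1.741 μm/a
  sum: 0.4796 + 1.741 → r_corr = 2.221 μm/a
  mass loss = 2.221 μm/a × 8.96 g/cm³ = 19.9 g·m⁻²·a⁻¹
Ordering by g·m⁻²·a⁻¹: zinc (52.5) > copper (19.9)

zinc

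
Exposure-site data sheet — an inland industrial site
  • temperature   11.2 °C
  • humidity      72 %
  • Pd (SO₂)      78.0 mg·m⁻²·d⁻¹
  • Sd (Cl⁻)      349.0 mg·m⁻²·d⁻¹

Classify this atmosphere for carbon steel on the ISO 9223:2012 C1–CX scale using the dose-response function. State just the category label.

carbon steel: T>10 °C ⇒ hinge -0.054·(11.2−10) = -0.0648
  SO₂ term: 1.77·78.0^0.52·exp(0.02·72-0.0648) = 67.47
  Sd branch = 0.102·Sd^0.62·e^(0.033·RH+0.04·T) = 64.8 μm/a
  r_corr = 67.47 + 64.8 = 132.3 μm/a
132 μm/a falls in (80, 200] for carbon steel → category C5

C5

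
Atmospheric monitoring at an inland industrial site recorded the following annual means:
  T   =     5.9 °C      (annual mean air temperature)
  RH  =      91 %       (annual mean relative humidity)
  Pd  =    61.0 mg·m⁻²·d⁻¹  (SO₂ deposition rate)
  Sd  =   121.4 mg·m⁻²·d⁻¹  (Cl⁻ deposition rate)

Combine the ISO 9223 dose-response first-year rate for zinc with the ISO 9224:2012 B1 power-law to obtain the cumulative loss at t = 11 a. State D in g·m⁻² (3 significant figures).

D(11) = 268 g·m⁻²

zinc: T≤10 °C ⇒ hinge +0.038·(5.9−10) = -0.1558
  sulphur-dioxide contribution → 4.43 μm/a
  chloride contribution → 0.9226 μm/a
  total first-year rate 5.353 μm/a
ISO 9224: D(t) = r_corr · t^b with b = 0.813 (zinc, B1)
  D(11) = 5.353 × 11^0.813 = 5.353 × 7.025 = 37.6 μm
  Mass loss = 37.6 μm × 7.14 g/cm³ = 268.5 g·m⁻²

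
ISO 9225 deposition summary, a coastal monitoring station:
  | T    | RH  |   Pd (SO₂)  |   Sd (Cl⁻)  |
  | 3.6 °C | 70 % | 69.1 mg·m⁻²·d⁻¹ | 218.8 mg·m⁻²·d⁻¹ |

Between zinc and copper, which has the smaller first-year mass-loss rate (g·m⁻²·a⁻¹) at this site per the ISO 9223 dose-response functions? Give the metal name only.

zinc: T≤10 °C ⇒ hinge +0.038·(3.6−10) = -0.2432
  sulphur-dioxide contribution → 1.632 μm/a
  chloride contribution → 0.8974 μm/a
  ⇒ r_corr(zinc) = 2.53 μm/a
  mass loss = 2.53 μm/a × 7.14 g/cm³ = 18.06 g·m⁻²·a⁻¹
copper: f(T) = +0.126·(T−10) [T≤10 °C] = -0.8064
  sulphur-dioxide contribution → 0.4425 μm/a
  chloride contribution → 0.651 μm/a
  ⇒ r_corr(copper) = 1.094 μm/a
  mass loss = 1.094 μm/a × 8.96 g/cm³ = 9.798 g·m⁻²·a⁻¹
Ordering by g·m⁻²·a⁻¹: zinc (18.1) > copper (9.8)

copper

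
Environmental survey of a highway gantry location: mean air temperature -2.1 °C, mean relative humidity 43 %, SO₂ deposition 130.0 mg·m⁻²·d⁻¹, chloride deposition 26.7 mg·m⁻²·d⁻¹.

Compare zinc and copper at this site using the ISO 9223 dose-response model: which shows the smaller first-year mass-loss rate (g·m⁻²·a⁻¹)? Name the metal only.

copper

zinc: f(T) = +0.038·(T−10) [T≤10 °C] = -0.4598
  Pd branch = 0.0129·Pd^0.44·e^(0.046·RH+f) = 0.5013 μm/a
  Sd branch = 0.0175·Sd^0.57·e^(0.008·RH+0.085·T) = 0.1343 μm/a
  r_corr = 0.5013 + 0.1343 = 0.6356 μm/a
  mass loss = 0.6356 μm/a × 7.14 g/cm³ = 4.538 g·m⁻²·a⁻¹
copper: temperature factor f = +0.126·(-12.1) = -1.5246
  SO₂ term: 0.0053·130.0^0.26·exp(0.059·43-1.5246) = 0.05171
  Cl⁻ term: 0.01025·26.7^0.27·exp(0.036·43+0.049·-2.1) = 0.1056
  sum: 0.05171 + 0.1056 → r_corr = 0.1573 μm/a
  mass loss = 0.1573 μm/a × 8.96 g/cm³ = 1.409 g·m⁻²·a⁻¹
Ordering by g·m⁻²·a⁻¹: zinc (4.54) > copper (1.41)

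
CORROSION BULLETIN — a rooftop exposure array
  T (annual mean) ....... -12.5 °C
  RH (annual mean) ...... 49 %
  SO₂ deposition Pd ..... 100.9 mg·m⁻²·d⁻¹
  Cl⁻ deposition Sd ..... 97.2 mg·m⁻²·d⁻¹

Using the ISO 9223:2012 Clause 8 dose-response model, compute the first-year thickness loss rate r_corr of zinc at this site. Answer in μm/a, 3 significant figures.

zinc: temperature factor f = +0.038·(-22.5) = -0.8550
  SO₂ term: 0.0129·100.9^0.44·exp(0.046·49-0.8550) = 0.398
  Cl⁻ term: 0.0175·97.2^0.57·exp(0.008·49+0.085·-12.5) = 0.1216
  r_corr = 0.398 + 0.1216 = 0.5196 μm/a

r_corr = 0.520 μm/a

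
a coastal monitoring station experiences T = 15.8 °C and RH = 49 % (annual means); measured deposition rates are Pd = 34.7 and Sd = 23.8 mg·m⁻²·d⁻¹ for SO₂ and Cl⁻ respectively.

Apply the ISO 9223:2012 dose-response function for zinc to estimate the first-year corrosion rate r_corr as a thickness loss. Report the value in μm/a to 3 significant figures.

zinc: f(T) = -0.071·(T−10) [T>10 °C] = -0.4118
  SO₂ term: 0.0129·34.7^0.44·exp(0.046·49-0.4118) = 0.3876
  Cl⁻ term: 0.0175·23.8^0.57·exp(0.008·49+0.085·15.8) = 0.6042
  sum: 0.3876 + 0.6042 → r_corr = 0.9918 μm/a

r_corr = 0.992 μm/a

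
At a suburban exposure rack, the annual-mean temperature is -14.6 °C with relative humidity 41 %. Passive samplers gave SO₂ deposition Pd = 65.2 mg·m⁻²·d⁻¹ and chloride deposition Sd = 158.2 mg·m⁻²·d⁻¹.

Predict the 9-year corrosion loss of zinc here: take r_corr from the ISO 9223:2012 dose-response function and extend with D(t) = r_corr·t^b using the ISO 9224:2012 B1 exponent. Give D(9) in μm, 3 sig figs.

D(9) = 2.00 μm

zinc: f(T) = +0.038·(T−10) [T≤10 °C] = -0.9348
  SO₂ term: 0.0129·65.2^0.44·exp(0.046·41-0.9348) = 0.2099
  Cl⁻ term: 0.0175·158.2^0.57·exp(0.008·41+0.085·-14.6) = 0.1259
  sum: 0.2099 + 0.1259 → r_corr = 0.3358 μm/a
ISO 9224: D(t) = r_corr · t^b with b = 0.813 (zinc, B1)
  D(9) = 0.3358 × 9^0.813 = 0.3358 × 5.968 = 2.004 μm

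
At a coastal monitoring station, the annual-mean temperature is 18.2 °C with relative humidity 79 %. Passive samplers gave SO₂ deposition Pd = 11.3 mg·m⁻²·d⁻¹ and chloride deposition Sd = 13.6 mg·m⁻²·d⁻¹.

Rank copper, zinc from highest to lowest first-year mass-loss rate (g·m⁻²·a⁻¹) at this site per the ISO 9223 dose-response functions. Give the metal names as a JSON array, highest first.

copper: f(T) = -0.080·(T−10) [T>10 °C] = -0.6560
  SO₂ term: 0.0053·11.3^0.26·exp(0.059·79-0.6560) = 0.5463
  Cl⁻ term: 0.01025·13.6^0.27·exp(0.036·79+0.049·18.2) = 0.8694
  sum: 0.5463 + 0.8694 → r_corr = 1.416 μm/a
  mass loss = 1.416 μm/a × 8.96 g/cm³ = 12.68 g·m⁻²·a⁻¹
zinc: T>10 °C ⇒ hinge -0.071·(18.2−10) = -0.5822
  Pd branch = 0.0129·Pd^0.44·e^(0.046·RH+f) = 0.7931 μm/a
  Cl⁻ term: 0.0175·13.6^0.57·exp(0.008·79+0.085·18.2) = 0.6847
  r_corr = 0.7931 + 0.6847 = 1.478 μm/a
  mass loss = 1.478 μm/a × 7.14 g/cm³ = 10.55 g·m⁻²·a⁻¹
Ordering by g·m⁻²·a⁻¹: copper (12.7) > zinc (10.6)

["copper", "zinc"]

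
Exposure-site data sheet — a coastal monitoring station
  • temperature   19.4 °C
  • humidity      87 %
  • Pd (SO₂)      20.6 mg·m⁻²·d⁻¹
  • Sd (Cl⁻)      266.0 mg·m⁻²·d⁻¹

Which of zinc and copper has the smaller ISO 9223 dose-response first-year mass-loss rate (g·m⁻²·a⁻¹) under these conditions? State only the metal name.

copper

zinc: T>10 °C ⇒ hinge -0.071·(19.4−10) = -0.6674
  Pd branch = 0.0129·Pd^0.44·e^(0.046·RH+f) = 1.371 μm/a
  Sd branch = 0.0175·Sd^0.57·e^(0.008·RH+0.085·T) = 4.402 μm/a
  sum: 1.371 + 4.402 → r_corr = 5.772 μm/a
  mass loss = 5.772 μm/a × 7.14 g/cm³ = 41.22 g·m⁻²·a⁻¹
copper: temperature factor f = -0.080·(9.4) = -0.7520
  Pd branch = 0.0053·Pd^0.26·e^(0.059·RH+f) = 0.9301 μm/a
  Cl⁻ term: 0.01025·266.0^0.27·exp(0.036·87+0.049·19.4) = 2.745
  sum: 0.9301 + 2.745 → r_corr = 3.675 μm/a
  mass loss = 3.675 μm/a × 8.96 g/cm³ = 32.93 g·m⁻²·a⁻¹
Ordering by g·m⁻²·a⁻¹: zinc (41.2) > copper (32.9)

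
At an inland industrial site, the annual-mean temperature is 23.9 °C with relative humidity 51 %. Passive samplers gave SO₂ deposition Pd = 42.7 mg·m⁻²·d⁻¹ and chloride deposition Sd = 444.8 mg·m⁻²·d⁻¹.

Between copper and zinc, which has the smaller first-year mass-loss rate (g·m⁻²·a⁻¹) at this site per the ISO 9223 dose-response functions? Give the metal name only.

copper

copper: f(T) = -0.080·(T−10) [T>10 °C] = -1.1120
  Pd branch = 0.0053·Pd^0.26·e^(0.059·RH+f) = 0.09377 μm/a
  Sd branch = 0.01025·Sd^0.27·e^(0.036·RH+0.049·T) = 1.076 μm/a
  r_corr = 0.09377 + 1.076 = 1.169 μm/a
  mass loss = 1.169 μm/a × 8.96 g/cm³ = 10.48 g·m⁻²·a⁻¹
zinc: T>10 °C ⇒ hinge -0.071·(23.9−10) = -0.9869
  SO₂ term: 0.0129·42.7^0.44·exp(0.046·51-0.9869) = 0.262
  Sd branch = 0.0175·Sd^0.57·e^(0.008·RH+0.085·T) = 6.486 μm/a
  sum: 0.262 + 6.486 → r_corr = 6.748 μm/a
  mass loss = 6.748 μm/a × 7.14 g/cm³ = 48.18 g·m⁻²·a⁻¹
Ordering by g·m⁻²·a⁻¹: zinc (48.2) > copper (10.5)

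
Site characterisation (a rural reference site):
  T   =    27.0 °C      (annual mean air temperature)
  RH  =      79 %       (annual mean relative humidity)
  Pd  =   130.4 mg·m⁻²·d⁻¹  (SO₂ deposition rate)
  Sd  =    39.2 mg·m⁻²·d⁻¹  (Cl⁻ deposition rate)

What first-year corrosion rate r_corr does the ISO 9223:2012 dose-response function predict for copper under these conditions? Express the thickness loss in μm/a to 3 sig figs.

copper: f(T) = -0.080·(T−10) [T>10 °C] = -1.3600
  Pd branch = 0.0053·Pd^0.26·e^(0.059·RH+f) = 0.5103 μm/a
  Sd branch = 0.01025·Sd^0.27·e^(0.036·RH+0.049·T) = 1.781 μm/a
  sum: 0.5103 + 1.781 → r_corr = 2.291 μm/a

r_corr = 2.29 μm/a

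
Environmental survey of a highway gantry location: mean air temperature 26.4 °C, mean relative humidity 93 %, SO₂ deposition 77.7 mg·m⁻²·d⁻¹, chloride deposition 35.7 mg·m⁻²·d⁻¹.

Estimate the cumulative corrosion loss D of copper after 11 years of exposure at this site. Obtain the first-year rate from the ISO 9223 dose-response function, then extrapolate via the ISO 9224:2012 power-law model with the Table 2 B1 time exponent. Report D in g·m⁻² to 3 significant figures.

copper: T>10 °C ⇒ hinge -0.080·(26.4−10) = -1.3120
  sulphur-dioxide contribution → 1.069 μm/a
  chloride contribution → 2.791 μm/a
  ⇒ r_corr(copper) = 3.86 μm/a
Long-term exponent b (ISO 9224 Table 2, B1) = 0.667
  D(11) = 3.86 × 11^0.667 = 3.86 × 4.95 = 19.11 μm
  Mass loss = 19.11 μm × 8.96 g/cm³ = 171.2 g·m⁻²

D(11) = 171 g·m⁻²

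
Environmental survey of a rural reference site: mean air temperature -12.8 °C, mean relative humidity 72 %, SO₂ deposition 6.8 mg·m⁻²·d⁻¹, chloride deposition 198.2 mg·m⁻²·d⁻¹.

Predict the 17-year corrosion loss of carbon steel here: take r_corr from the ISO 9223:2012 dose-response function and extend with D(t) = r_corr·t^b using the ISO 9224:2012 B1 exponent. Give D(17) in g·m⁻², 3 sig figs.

carbon steel: T≤10 °C ⇒ hinge +0.150·(-12.8−10) = -3.4200
  Pd branch = 1.77·Pd^0.52·e^(0.02·RH+f) = 0.6622 μm/a
  Sd branch = 0.102·Sd^0.62·e^(0.033·RH+0.04·T) = 17.47 μm/a
  sum: 0.6622 + 17.47 → r_corr = 18.13 μm/a
ISO 9224: D(t) = r_corr · t^b with b = 0.523 (carbon steel, B1)
  D(17) = 18.13 × 17^0.523 = 18.13 × 4.401 = 79.8 μm
  Mass loss = 79.8 μm × 7.85 g/cm³ = 626.4 g·m⁻²

D(17) = 626 g·m⁻²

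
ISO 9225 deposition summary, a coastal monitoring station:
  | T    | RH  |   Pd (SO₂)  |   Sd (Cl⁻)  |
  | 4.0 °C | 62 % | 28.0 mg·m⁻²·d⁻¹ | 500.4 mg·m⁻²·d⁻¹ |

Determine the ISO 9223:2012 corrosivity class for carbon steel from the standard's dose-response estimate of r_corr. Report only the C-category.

carbon steel: T≤10 °C ⇒ hinge +0.150·(4.0−10) = -0.9000
  sulphur-dioxide contribution → 14.07 μm/a
  chloride contribution → 43.67 μm/a
  total first-year rate 57.74 μm/a
57.7 μm/a falls in (50, 80] for carbon steel → category C4

C4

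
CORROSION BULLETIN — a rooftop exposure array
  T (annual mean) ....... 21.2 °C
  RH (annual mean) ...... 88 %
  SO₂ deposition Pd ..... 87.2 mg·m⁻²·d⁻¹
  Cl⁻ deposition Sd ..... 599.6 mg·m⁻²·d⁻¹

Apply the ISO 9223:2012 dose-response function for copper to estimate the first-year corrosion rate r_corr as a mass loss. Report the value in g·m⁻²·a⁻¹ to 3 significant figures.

copper: T>10 °C ⇒ hinge -0.080·(21.2−10) = -0.8960
  SO₂ term: 0.0053·87.2^0.26·exp(0.059·88-0.8960) = 1.243
  Cl⁻ term: 0.01025·599.6^0.27·exp(0.036·88+0.049·21.2) = 3.87
  sum: 1.243 + 3.87 → r_corr = 5.113 μm/a
Convert to mass loss: 5.113 μm/a × 8.96 g/cm³ = 45.82 g·m⁻²·a⁻¹

r_corr = 45.8 g·m⁻²·a⁻¹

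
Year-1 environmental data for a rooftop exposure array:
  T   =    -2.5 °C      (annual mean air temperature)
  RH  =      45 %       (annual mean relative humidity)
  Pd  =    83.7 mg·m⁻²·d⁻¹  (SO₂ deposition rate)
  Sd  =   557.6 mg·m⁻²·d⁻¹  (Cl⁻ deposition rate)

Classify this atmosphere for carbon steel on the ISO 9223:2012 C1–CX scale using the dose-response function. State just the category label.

C3

carbon steel: temperature factor f = +0.150·(-12.5) = -1.8750
  sulphur-dioxide contribution → 6.673 μm/a
  chloride contribution → 20.55 μm/a
  ⇒ r_corr(carbon steel) = 27.22 μm/a
ISO 9223 Table 2 (carbon steel): 25 < 27.2 ≤ 50 μm/a ⇒ C3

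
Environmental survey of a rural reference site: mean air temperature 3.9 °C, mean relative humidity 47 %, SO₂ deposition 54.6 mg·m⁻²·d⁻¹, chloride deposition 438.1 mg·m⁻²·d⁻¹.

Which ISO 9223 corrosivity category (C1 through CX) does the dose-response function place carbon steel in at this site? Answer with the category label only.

C3

carbon steel: T≤10 °C ⇒ hinge +0.150·(3.9−10) = -0.9150
  SO₂ term: 1.77·54.6^0.52·exp(0.02·47-0.9150) = 14.53
  Sd branch = 0.102·Sd^0.62·e^(0.033·RH+0.04·T) = 24.42 μm/a
  sum: 14.53 + 24.42 → r_corr = 38.95 μm/a
38.9 μm/a falls in (25, 50] for carbon steel → category C3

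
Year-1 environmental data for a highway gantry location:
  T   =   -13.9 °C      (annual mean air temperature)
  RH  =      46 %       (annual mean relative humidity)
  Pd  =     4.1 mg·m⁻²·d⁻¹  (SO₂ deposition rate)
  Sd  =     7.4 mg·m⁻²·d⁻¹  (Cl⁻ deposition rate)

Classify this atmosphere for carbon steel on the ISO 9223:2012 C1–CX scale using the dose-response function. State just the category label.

carbon steel: f(T) = +0.150·(T−10) [T≤10 °C] = -3.5850
  SO₂ term: 1.77·4.1^0.52·exp(0.02·46-3.5850) = 0.2566
  Sd branch = 0.102·Sd^0.62·e^(0.033·RH+0.04·T) = 0.9232 μm/a
  r_corr = 0.2566 + 0.9232 = 1.18 μm/a
1.18 μm/a falls in (0, 1.3] for carbon steel → category C1

C1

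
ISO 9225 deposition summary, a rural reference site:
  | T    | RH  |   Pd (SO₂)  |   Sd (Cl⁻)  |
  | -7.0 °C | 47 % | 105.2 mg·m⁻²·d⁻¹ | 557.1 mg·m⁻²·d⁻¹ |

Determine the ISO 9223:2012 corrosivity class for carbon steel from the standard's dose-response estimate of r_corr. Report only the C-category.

C2

carbon steel: temperature factor f = +0.150·(-17.0) = -2.5500
  sulphur-dioxide contribution → 3.983 μm/a
  chloride contribution → 18.33 μm/a
  total first-year rate 22.31 μm/a
Category bounds: 1.3…25 μm/a bracket r_corr ⇒ C2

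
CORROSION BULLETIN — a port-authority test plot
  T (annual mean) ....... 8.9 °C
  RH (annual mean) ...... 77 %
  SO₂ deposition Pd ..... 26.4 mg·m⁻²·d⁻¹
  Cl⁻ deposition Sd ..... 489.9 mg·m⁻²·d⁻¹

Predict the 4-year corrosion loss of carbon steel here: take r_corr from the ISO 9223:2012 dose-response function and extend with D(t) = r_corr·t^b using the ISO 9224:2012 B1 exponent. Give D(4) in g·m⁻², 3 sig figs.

D(4) = 2.02e+03 g·m⁻²

carbon steel: temperature factor f = +0.150·(-1.1) = -0.1650
  SO₂ term: 1.77·26.4^0.52·exp(0.02·77-0.1650) = 38.4
  Cl⁻ term: 0.102·489.9^0.62·exp(0.033·77+0.04·8.9) = 86.02
  sum: 38.4 + 86.02 → r_corr = 124.4 μm/a
Power-law: D(4) = r_corr · 4^0.523
  D(4) = 124.4 × 4^0.523 = 124.4 × 2.065 = 256.9 μm
  Mass loss = 256.9 μm × 7.85 g/cm³ = 2017 g·m⁻²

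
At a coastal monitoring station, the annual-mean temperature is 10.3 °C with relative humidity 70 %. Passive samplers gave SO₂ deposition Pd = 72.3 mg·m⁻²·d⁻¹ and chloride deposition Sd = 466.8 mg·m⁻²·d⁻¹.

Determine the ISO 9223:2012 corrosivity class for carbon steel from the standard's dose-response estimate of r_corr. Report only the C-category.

carbon steel: temperature factor f = -0.054·(0.3) = -0.0162
  sulphur-dioxide contribution → 65.42 μm/a
  chloride contribution → 70.08 μm/a
  total first-year rate 135.5 μm/a
ISO 9223 Table 2 (carbon steel): 80 < 136 ≤ 200 μm/a ⇒ C5

C5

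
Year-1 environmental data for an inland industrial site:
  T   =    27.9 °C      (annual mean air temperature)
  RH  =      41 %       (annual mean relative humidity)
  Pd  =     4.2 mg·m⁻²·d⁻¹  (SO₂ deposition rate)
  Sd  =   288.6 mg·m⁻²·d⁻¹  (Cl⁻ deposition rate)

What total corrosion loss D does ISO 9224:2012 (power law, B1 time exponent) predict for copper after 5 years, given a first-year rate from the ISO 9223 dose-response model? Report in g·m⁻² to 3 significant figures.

D(5) = 21.8 g·m⁻²

copper: T>10 °C ⇒ hinge -0.080·(27.9−10) = -1.4320
  Pd branch = 0.0053·Pd^0.26·e^(0.059·RH+f) = 0.02065 μm/a
  Sd branch = 0.01025·Sd^0.27·e^(0.036·RH+0.049·T) = 0.8124 μm/a
  sum: 0.02065 + 0.8124 → r_corr = 0.833 μm/a
Power-law: D(5) = r_corr · 5^0.667
  D(5) = 0.833 × 5^0.667 = 0.833 × 2.926 = 2.437 μm
  Mass loss = 2.437 μm × 8.96 g/cm³ = 21.84 g·m⁻²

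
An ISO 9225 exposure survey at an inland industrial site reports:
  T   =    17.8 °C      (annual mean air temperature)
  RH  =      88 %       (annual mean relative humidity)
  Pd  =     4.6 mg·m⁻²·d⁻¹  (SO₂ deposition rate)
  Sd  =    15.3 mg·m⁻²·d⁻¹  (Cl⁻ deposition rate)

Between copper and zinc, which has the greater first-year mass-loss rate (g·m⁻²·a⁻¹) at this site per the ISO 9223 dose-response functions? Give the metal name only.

copper

copper: T>10 °C ⇒ hinge -0.080·(17.8−10) = -0.6240
  sulphur-dioxide contribution → 0.7594 μm/a
  chloride contribution → 1.217 μm/a
  ⇒ r_corr(copper) = 1.976 μm/a
  mass loss = 1.976 μm/a × 8.96 g/cm³ = 17.71 g·m⁻²·a⁻¹
zinc: f(T) = -0.071·(T−10) [T>10 °C] = -0.5538
  sulphur-dioxide contribution → 0.8312 μm/a
  chloride contribution → 0.7606 μm/a
  total first-year rate 1.592 μm/a
  mass loss = 1.592 μm/a × 7.14 g/cm³ = 11.37 g·m⁻²·a⁻¹
Ordering by g·m⁻²·a⁻¹: copper (17.7) > zinc (11.4)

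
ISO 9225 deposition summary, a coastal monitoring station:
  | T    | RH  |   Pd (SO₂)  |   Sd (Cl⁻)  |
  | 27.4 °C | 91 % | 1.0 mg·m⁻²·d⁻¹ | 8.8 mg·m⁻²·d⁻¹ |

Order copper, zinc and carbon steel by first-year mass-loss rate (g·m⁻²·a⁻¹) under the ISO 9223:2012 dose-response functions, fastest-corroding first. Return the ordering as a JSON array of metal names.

["carbon steel", "copper", "zinc"]

copper: f(T) = -0.080·(T−10) [T>10 °C] = -1.3920
  Pd branch = 0.0053·Pd^0.26·e^(0.059·RH+f) = 0.2828 μm/a
  Cl⁻ term: 0.01025·8.8^0.27·exp(0.036·91+0.049·27.4) = 1.869
  r_corr = 0.2828 + 1.869 = 2.152 μm/a
  mass loss = 2.152 μm/a × 8.96 g/cm³ = 19.28 g·m⁻²·a⁻¹
zinc: temperature factor f = -0.071·(17.4) = -1.2354
  SO₂ term: 0.0129·1.0^0.44·exp(0.046·91-1.2354) = 0.2466
  Cl⁻ term: 0.0175·8.8^0.57·exp(0.008·91+0.085·27.4) = 1.285
  sum: 0.2466 + 1.285 → r_corr = 1.532 μm/a
  mass loss = 1.532 μm/a × 7.14 g/cm³ = 10.94 g·m⁻²·a⁻¹
carbon steel: f(T) = -0.054·(T−10) [T>10 °C] = -0.9396
  Pd branch = 1.77·Pd^0.52·e^(0.02·RH+f) = 4.269 μm/a
  Cl⁻ term: 0.102·8.8^0.62·exp(0.033·91+0.04·27.4) = 23.68
  sum: 4.269 + 23.68 → r_corr = 27.95 μm/a
  mass loss = 27.95 μm/a × 7.85 g/cm³ = 219.4 g·m⁻²·a⁻¹
Ordering by g·m⁻²·a⁻¹: carbon steel (219) > copper (19.3) > zinc (10.9)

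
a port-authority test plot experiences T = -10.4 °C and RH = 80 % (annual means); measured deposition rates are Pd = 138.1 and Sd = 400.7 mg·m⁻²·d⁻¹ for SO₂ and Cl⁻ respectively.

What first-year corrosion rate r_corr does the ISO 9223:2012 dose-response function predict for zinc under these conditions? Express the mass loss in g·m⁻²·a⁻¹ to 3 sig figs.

r_corr = 17.7 g·m⁻²·a⁻¹

zinc: f(T) = +0.038·(T−10) [T≤10 °C] = -0.7752
  Pd branch = 0.0129·Pd^0.44·e^(0.046·RH+f) = 2.06 μm/a
  Sd branch = 0.0175·Sd^0.57·e^(0.008·RH+0.085·T) = 0.4175 μm/a
  r_corr = 2.06 + 0.4175 = 2.477 μm/a
Convert to mass loss: 2.477 μm/a × 7.14 g/cm³ = 17.69 g·m⁻²·a⁻¹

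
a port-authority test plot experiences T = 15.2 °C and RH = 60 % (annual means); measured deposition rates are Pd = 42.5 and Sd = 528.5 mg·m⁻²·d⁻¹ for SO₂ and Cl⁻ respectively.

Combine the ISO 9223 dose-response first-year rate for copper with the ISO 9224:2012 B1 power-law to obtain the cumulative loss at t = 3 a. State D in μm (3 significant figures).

D(3) = 2.78 μm

copper: f(T) = -0.080·(T−10) [T>10 °C] = -0.4160
  sulphur-dioxide contribution → 0.3194 μm/a
  chloride contribution → 1.017 μm/a
  total first-year rate 1.337 μm/a
Long-term exponent b (ISO 9224 Table 2, B1) = 0.667
  D(3) = 1.337 × 3^0.667 = 1.337 × 2.081 = 2.782 μm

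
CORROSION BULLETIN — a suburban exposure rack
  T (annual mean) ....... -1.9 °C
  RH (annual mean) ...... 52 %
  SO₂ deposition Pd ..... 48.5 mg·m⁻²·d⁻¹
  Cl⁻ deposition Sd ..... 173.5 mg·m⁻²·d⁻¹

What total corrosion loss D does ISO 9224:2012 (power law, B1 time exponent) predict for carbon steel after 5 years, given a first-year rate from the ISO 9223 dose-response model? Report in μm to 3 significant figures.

D(5) = 44.5 μm

carbon steel: temperature factor f = +0.150·(-11.9) = -1.7850
  sulphur-dioxide contribution → 6.324 μm/a
  chloride contribution → 12.86 μm/a
  total first-year rate 19.18 μm/a
ISO 9224: D(t) = r_corr · t^b with b = 0.523 (carbon steel, B1)
  D(5) = 19.18 × 5^0.523 = 19.18 × 2.32 = 44.51 μm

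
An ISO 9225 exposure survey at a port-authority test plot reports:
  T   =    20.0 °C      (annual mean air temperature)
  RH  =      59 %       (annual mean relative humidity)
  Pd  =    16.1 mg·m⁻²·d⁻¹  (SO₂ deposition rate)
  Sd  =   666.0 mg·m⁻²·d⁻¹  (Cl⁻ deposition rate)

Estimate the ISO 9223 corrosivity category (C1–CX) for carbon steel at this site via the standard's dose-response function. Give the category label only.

carbon steel: temperature factor f = -0.054·(10.0) = -0.5400
  SO₂ term: 1.77·16.1^0.52·exp(0.02·59-0.5400) = 14.24
  Sd branch = 0.102·Sd^0.62·e^(0.033·RH+0.04·T) = 89.57 μm/a
  sum: 14.24 + 89.57 → r_corr = 103.8 μm/a
Category bounds: 80…200 μm/a bracket r_corr ⇒ C5

C5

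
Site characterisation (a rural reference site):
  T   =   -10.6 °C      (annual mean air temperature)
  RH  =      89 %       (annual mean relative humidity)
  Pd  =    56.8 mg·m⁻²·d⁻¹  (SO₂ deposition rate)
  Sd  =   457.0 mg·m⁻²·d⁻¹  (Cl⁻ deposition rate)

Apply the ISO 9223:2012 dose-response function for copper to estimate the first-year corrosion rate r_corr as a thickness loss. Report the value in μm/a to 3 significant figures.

copper: temperature factor f = +0.126·(-20.6) = -2.5956
  SO₂ term: 0.0053·56.8^0.26·exp(0.059·89-2.5956) = 0.2156
  Sd branch = 0.01025·Sd^0.27·e^(0.036·RH+0.049·T) = 0.7849 μm/a
  r_corr = 0.2156 + 0.7849 = 1 μm/a

r_corr = 1.00 μm/a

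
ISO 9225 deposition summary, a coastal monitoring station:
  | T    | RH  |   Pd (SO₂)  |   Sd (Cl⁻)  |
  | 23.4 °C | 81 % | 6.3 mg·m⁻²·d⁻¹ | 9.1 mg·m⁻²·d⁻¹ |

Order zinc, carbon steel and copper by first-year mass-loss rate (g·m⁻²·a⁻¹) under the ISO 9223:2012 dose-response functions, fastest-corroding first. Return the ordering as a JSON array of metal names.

zinc: T>10 °C ⇒ hinge -0.071·(23.4−10) = -0.9514
  Pd branch = 0.0129·Pd^0.44·e^(0.046·RH+f) = 0.4648 μm/a
  Cl⁻ term: 0.0175·9.1^0.57·exp(0.008·81+0.085·23.4) = 0.8608
  r_corr = 0.4648 + 0.8608 = 1.326 μm/a
  mass loss = 1.326 μm/a × 7.14 g/cm³ = 9.465 g·m⁻²·a⁻¹
carbon steel: f(T) = -0.054·(T−10) [T>10 °C] = -0.7236
  Pd branch = 1.77·Pd^0.52·e^(0.02·RH+f) = 11.3 μm/a
  Cl⁻ term: 0.102·9.1^0.62·exp(0.033·81+0.04·23.4) = 14.81
  sum: 11.3 + 14.81 → r_corr = 26.11 μm/a
  mass loss = 26.11 μm/a × 7.85 g/cm³ = 204.9 g·m⁻²·a⁻¹
copper: T>10 °C ⇒ hinge -0.080·(23.4−10) = -1.0720
  SO₂ term: 0.0053·6.3^0.26·exp(0.059·81-1.0720) = 0.3484
  Cl⁻ term: 0.01025·9.1^0.27·exp(0.036·81+0.049·23.4) = 1.082
  sum: 0.3484 + 1.082 → r_corr = 1.43 μm/a
  mass loss = 1.43 μm/a × 8.96 g/cm³ = 12.81 g·m⁻²·a⁻¹
Ordering by g·m⁻²·a⁻¹: carbon steel (205) > copper (12.8) > zinc (9.47)

["carbon steel", "copper", "zinc"]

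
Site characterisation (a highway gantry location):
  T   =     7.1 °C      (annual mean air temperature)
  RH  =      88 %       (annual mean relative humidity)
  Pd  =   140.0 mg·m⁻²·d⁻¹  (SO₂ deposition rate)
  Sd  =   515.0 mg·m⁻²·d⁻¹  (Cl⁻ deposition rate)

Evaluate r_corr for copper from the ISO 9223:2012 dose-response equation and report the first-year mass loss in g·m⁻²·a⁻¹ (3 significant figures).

r_corr = 38.1 g·m⁻²·a⁻¹

copper: f(T) = +0.126·(T−10) [T≤10 °C] = -0.3654
  SO₂ term: 0.0053·140.0^0.26·exp(0.059·88-0.3654) = 2.39
  Sd branch = 0.01025·Sd^0.27·e^(0.036·RH+0.049·T) = 1.861 μm/a
  sum: 2.39 + 1.861 → r_corr = 4.252 μm/a
Convert to mass loss: 4.252 μm/a × 8.96 g/cm³ = 38.09 g·m⁻²·a⁻¹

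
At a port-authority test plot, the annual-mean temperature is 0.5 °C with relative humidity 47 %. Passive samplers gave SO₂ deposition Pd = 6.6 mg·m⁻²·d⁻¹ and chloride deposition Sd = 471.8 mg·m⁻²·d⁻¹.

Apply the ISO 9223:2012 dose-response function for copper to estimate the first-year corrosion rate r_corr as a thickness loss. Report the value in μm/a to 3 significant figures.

r_corr = 0.343 μm/a

copper: f(T) = +0.126·(T−10) [T≤10 °C] = -1.1970
  sulphur-dioxide contribution → 0.04186 μm/a
  chloride contribution → 0.3007 μm/a
  ⇒ r_corr(copper) = 0.3425 μm/a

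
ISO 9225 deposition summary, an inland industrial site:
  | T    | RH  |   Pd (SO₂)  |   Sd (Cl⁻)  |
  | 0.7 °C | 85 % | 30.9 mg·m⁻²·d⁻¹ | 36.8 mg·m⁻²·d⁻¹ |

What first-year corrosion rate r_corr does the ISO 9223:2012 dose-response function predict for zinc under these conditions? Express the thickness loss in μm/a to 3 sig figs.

r_corr = 2.33 μm/a

zinc: f(T) = +0.038·(T−10) [T≤10 °C] = -0.3534
  sulphur-dioxide contribution → 2.045 μm/a
  chloride contribution → 0.2862 μm/a
  ⇒ r_corr(zinc) = 2.332 μm/a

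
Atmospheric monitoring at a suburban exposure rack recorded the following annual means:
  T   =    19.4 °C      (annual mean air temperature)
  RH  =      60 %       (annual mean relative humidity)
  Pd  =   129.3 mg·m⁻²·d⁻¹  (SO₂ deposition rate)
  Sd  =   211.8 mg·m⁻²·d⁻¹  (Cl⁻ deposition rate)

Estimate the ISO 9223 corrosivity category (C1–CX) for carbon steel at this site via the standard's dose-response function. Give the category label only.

carbon steel: temperature factor f = -0.054·(9.4) = -0.5076
  sulphur-dioxide contribution → 44.33 μm/a
  chloride contribution → 44.42 μm/a
  ⇒ r_corr(carbon steel) = 88.75 μm/a
88.8 μm/a falls in (80, 200] for carbon steel → category C5

C5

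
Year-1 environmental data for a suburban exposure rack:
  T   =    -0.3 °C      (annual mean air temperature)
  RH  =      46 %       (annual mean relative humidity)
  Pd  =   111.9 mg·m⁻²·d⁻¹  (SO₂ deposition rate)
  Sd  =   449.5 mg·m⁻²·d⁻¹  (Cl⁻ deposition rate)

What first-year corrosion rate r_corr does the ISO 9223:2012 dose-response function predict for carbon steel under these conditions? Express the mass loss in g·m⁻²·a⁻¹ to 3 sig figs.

r_corr = 246 g·m⁻²·a⁻¹

carbon steel: T≤10 °C ⇒ hinge +0.150·(-0.3−10) = -1.5450
  sulphur-dioxide contribution → 11.01 μm/a
  chloride contribution → 20.29 μm/a
  ⇒ r_corr(carbon steel) = 31.31 μm/a
Convert to mass loss: 31.31 μm/a × 7.85 g/cm³ = 245.8 g·m⁻²·a⁻¹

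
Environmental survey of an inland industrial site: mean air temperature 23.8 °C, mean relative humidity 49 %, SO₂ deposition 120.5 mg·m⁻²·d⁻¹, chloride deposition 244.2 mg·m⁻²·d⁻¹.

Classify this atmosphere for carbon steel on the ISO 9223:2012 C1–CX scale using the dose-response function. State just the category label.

C4

carbon steel: f(T) = -0.054·(T−10) [T>10 °C] = -0.7452
  sulphur-dioxide contribution → 27.04 μm/a
  chloride contribution → 40.24 μm/a
  total first-year rate 67.29 μm/a
ISO 9223 Table 2 (carbon steel): 50 < 67.3 ≤ 80 μm/a ⇒ C4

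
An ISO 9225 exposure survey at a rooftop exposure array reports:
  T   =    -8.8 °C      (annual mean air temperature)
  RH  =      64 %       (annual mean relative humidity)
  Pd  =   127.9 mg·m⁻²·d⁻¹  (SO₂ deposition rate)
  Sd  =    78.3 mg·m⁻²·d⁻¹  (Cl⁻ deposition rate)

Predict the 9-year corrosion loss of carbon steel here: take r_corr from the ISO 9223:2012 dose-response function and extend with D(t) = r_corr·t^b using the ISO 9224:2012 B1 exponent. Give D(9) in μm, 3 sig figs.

carbon steel: f(T) = +0.150·(T−10) [T≤10 °C] = -2.8200
  sulphur-dioxide contribution → 4.729 μm/a
  chloride contribution → 8.853 μm/a
  ⇒ r_corr(carbon steel) = 13.58 μm/a
ISO 9224: D(t) = r_corr · t^b with b = 0.523 (carbon steel, B1)
  D(9) = 13.58 × 9^0.523 = 13.58 × 3.156 = 42.86 μm

D(9) = 42.9 μm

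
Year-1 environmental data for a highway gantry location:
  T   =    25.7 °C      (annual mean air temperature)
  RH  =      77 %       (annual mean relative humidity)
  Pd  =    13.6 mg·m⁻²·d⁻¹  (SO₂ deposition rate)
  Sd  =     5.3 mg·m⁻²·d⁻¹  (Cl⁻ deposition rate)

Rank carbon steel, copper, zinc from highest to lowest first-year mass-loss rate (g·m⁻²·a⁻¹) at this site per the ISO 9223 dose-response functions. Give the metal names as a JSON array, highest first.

carbon steel: temperature factor f = -0.054·(15.7) = -0.8478
  sulphur-dioxide contribution → 13.74 μm/a
  chloride contribution → 10.18 μm/a
  total first-year rate 23.92 μm/a
  mass loss = 23.92 μm/a × 7.85 g/cm³ = 187.8 g·m⁻²·a⁻¹
copper: T>10 °C ⇒ hinge -0.080·(25.7−10) = -1.2560
  sulphur-dioxide contribution → 0.2796 μm/a
  chloride contribution → 0.9058 μm/a
  ⇒ r_corr(copper) = 1.185 μm/a
  mass loss = 1.185 μm/a × 8.96 g/cm³ = 10.62 g·m⁻²·a⁻¹
zinc: T>10 °C ⇒ hinge -0.071·(25.7−10) = -1.1147
  sulphur-dioxide contribution → 0.4608 μm/a
  chloride contribution → 0.7449 μm/a
  ⇒ r_corr(zinc) = 1.206 μm/a
  mass loss = 1.206 μm/a × 7.14 g/cm³ = 8.609 g·m⁻²·a⁻¹
Ordering by g·m⁻²·a⁻¹: carbon steel (188) > copper (10.6) > zinc (8.61)

["carbon steel", "copper", "zinc"]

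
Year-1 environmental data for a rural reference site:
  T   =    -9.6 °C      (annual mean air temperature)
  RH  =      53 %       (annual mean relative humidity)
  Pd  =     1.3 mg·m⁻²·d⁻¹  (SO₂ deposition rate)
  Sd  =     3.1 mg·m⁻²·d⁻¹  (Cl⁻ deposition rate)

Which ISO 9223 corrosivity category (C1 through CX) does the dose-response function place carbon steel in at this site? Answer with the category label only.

carbon steel: T≤10 °C ⇒ hinge +0.150·(-9.6−10) = -2.9400
  sulphur-dioxide contribution → 0.3096 μm/a
  chloride contribution → 0.8055 μm/a
  total first-year rate 1.115 μm/a
1.12 μm/a falls in (0, 1.3] for carbon steel → category C1

C1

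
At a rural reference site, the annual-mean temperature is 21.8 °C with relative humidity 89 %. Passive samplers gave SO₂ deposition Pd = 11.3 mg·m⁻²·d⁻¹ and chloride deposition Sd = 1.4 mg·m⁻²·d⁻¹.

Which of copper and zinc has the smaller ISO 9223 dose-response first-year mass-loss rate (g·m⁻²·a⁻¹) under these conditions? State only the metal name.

copper: f(T) = -0.080·(T−10) [T>10 °C] = -0.9440
  Pd branch = 0.0053·Pd^0.26·e^(0.059·RH+f) = 0.7389 μm/a
  Sd branch = 0.01025·Sd^0.27·e^(0.036·RH+0.049·T) = 0.8046 μm/a
  sum: 0.7389 + 0.8046 → r_corr = 1.543 μm/a
  mass loss = 1.543 μm/a × 8.96 g/cm³ = 13.83 g·m⁻²·a⁻¹
zinc: f(T) = -0.071·(T−10) [T>10 °C] = -0.8378
  SO₂ term: 0.0129·11.3^0.44·exp(0.046·89-0.8378) = 0.973
  Sd branch = 0.0175·Sd^0.57·e^(0.008·RH+0.085·T) = 0.2756 μm/a
  r_corr = 0.973 + 0.2756 = 1.249 μm/a
  mass loss = 1.249 μm/a × 7.14 g/cm³ = 8.915 g·m⁻²·a⁻¹
Ordering by g·m⁻²·a⁻¹: copper (13.8) > zinc (8.91)

zinc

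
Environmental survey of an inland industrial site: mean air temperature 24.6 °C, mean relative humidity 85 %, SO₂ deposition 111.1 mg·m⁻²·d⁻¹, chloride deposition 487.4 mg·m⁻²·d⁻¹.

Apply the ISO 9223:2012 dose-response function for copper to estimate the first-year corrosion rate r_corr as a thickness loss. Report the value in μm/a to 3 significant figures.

copper: T>10 °C ⇒ hinge -0.080·(24.6−10) = -1.1680
  SO₂ term: 0.0053·111.1^0.26·exp(0.059·85-1.1680) = 0.8451
  Cl⁻ term: 0.01025·487.4^0.27·exp(0.036·85+0.049·24.6) = 3.881
  sum: 0.8451 + 3.881 → r_corr = 4.726 μm/a

r_corr = 4.73 μm/a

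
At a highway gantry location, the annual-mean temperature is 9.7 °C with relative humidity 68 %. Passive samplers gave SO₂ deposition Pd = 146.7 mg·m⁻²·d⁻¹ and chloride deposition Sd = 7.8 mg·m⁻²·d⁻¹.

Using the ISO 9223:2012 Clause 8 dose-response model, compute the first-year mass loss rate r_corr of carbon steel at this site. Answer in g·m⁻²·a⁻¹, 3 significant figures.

carbon steel: T≤10 °C ⇒ hinge +0.150·(9.7−10) = -0.0450
  sulphur-dioxide contribution → 88.23 μm/a
  chloride contribution → 5.067 μm/a
  total first-year rate 93.3 μm/a
Convert to mass loss: 93.3 μm/a × 7.85 g/cm³ = 732.4 g·m⁻²·a⁻¹

r_corr = 732 g·m⁻²·a⁻¹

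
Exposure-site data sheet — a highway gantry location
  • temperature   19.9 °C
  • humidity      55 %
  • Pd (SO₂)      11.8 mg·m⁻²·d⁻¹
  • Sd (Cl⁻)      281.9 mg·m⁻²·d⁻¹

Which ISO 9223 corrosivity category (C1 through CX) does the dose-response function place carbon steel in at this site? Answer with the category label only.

C4

carbon steel: T>10 °C ⇒ hinge -0.054·(19.9−10) = -0.5346
  SO₂ term: 1.77·11.8^0.52·exp(0.02·55-0.5346) = 11.24
  Cl⁻ term: 0.102·281.9^0.62·exp(0.033·55+0.04·19.9) = 45.88
  r_corr = 11.24 + 45.88 = 57.12 μm/a
ISO 9223 Table 2 (carbon steel): 50 < 57.1 ≤ 80 μm/a ⇒ C4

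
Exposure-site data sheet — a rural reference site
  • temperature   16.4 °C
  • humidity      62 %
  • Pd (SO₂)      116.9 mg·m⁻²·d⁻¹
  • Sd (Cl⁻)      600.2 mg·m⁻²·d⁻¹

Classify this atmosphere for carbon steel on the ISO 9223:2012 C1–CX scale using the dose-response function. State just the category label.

carbon steel: f(T) = -0.054·(T−10) [T>10 °C] = -0.3456
  SO₂ term: 1.77·116.9^0.52·exp(0.02·62-0.3456) = 51.48
  Sd branch = 0.102·Sd^0.62·e^(0.033·RH+0.04·T) = 80.28 μm/a
  sum: 51.48 + 80.28 → r_corr = 131.8 μm/a
Category bounds: 80…200 μm/a bracket r_corr ⇒ C5

C5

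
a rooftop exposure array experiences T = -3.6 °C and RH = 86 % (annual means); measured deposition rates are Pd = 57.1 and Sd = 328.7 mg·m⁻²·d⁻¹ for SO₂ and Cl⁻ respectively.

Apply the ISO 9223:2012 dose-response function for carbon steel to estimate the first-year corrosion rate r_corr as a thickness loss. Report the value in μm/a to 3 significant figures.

carbon steel: f(T) = +0.150·(T−10) [T≤10 °C] = -2.0400
  sulphur-dioxide contribution → 10.53 μm/a
  chloride contribution → 54.83 μm/a
  ⇒ r_corr(carbon steel) = 65.36 μm/a

r_corr = 65.4 μm/a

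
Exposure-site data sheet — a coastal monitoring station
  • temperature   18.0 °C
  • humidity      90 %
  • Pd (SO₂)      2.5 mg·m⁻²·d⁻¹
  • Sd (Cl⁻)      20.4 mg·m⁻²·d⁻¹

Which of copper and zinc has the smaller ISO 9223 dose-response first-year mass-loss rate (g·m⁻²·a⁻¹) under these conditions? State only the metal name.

copper: f(T) = -0.080·(T−10) [T>10 °C] = -0.6400
  SO₂ term: 0.0053·2.5^0.26·exp(0.059·90-0.6400) = 0.7176
  Cl⁻ term: 0.01025·20.4^0.27·exp(0.036·90+0.049·18.0) = 1.427
  sum: 0.7176 + 1.427 → r_corr = 2.145 μm/a
  mass loss = 2.145 μm/a × 8.96 g/cm³ = 19.22 g·m⁻²·a⁻¹
zinc: T>10 °C ⇒ hinge -0.071·(18.0−10) = -0.5680
  SO₂ term: 0.0129·2.5^0.44·exp(0.046·90-0.5680) = 0.687
  Cl⁻ term: 0.0175·20.4^0.57·exp(0.008·90+0.085·18.0) = 0.9262
  r_corr = 0.687 + 0.9262 = 1.613 μm/a
  mass loss = 1.613 μm/a × 7.14 g/cm³ = 11.52 g·m⁻²·a⁻¹
Ordering by g·m⁻²·a⁻¹: copper (19.2) > zinc (11.5)

zinc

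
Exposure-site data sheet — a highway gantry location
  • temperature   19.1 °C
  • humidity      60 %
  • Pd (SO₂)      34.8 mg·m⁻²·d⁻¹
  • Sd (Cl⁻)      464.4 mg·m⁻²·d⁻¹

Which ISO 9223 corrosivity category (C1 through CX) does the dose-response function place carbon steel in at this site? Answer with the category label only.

carbon steel: T>10 °C ⇒ hinge -0.054·(19.1−10) = -0.4914
  Pd branch = 1.77·Pd^0.52·e^(0.02·RH+f) = 22.77 μm/a
  Cl⁻ term: 0.102·464.4^0.62·exp(0.033·60+0.04·19.1) = 71.41
  r_corr = 22.77 + 71.41 = 94.18 μm/a
ISO 9223 Table 2 (carbon steel): 80 < 94.2 ≤ 200 μm/a ⇒ C5

C5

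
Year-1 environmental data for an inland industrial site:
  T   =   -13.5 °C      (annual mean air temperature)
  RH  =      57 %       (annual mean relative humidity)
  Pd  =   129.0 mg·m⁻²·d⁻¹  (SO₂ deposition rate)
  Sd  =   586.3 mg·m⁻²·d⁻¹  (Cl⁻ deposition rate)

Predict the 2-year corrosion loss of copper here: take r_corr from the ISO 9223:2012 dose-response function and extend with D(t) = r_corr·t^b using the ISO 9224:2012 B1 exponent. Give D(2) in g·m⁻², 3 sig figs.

D(2) = 3.67 g·m⁻²

copper: T≤10 °C ⇒ hinge +0.126·(-13.5−10) = -2.9610
  Pd branch = 0.0053·Pd^0.26·e^(0.059·RH+f) = 0.02803 μm/a
  Cl⁻ term: 0.01025·586.3^0.27·exp(0.036·57+0.049·-13.5) = 0.2301
  r_corr = 0.02803 + 0.2301 = 0.2582 μm/a
Power-law: D(2) = r_corr · 2^0.667
  D(2) = 0.2582 × 2^0.667 = 0.2582 × 1.588 = 0.4099 μm
  Mass loss = 0.4099 μm × 8.96 g/cm³ = 3.673 g·m⁻²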